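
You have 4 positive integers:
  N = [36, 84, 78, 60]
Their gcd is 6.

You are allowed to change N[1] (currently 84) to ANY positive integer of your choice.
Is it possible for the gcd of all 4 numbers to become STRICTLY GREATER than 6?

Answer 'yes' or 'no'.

Current gcd = 6
gcd of all OTHER numbers (without N[1]=84): gcd([36, 78, 60]) = 6
The new gcd after any change is gcd(6, new_value).
This can be at most 6.
Since 6 = old gcd 6, the gcd can only stay the same or decrease.

Answer: no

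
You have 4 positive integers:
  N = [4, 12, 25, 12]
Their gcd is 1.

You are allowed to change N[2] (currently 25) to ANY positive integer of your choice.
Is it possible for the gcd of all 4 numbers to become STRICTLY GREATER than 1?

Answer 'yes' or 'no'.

Answer: yes

Derivation:
Current gcd = 1
gcd of all OTHER numbers (without N[2]=25): gcd([4, 12, 12]) = 4
The new gcd after any change is gcd(4, new_value).
This can be at most 4.
Since 4 > old gcd 1, the gcd CAN increase (e.g., set N[2] = 4).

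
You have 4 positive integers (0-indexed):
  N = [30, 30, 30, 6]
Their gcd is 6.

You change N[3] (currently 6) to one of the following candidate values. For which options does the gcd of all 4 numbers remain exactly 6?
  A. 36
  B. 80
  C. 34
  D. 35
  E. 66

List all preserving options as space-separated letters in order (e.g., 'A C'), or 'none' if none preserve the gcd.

Answer: A E

Derivation:
Old gcd = 6; gcd of others (without N[3]) = 30
New gcd for candidate v: gcd(30, v). Preserves old gcd iff gcd(30, v) = 6.
  Option A: v=36, gcd(30,36)=6 -> preserves
  Option B: v=80, gcd(30,80)=10 -> changes
  Option C: v=34, gcd(30,34)=2 -> changes
  Option D: v=35, gcd(30,35)=5 -> changes
  Option E: v=66, gcd(30,66)=6 -> preserves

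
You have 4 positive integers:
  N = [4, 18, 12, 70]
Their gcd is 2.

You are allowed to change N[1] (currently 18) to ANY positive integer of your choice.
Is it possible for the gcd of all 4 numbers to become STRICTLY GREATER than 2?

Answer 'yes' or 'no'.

Current gcd = 2
gcd of all OTHER numbers (without N[1]=18): gcd([4, 12, 70]) = 2
The new gcd after any change is gcd(2, new_value).
This can be at most 2.
Since 2 = old gcd 2, the gcd can only stay the same or decrease.

Answer: no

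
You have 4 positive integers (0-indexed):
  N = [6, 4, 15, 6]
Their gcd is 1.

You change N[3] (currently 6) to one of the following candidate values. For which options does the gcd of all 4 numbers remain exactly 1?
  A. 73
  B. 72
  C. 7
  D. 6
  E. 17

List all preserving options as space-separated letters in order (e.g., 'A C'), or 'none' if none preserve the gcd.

Answer: A B C D E

Derivation:
Old gcd = 1; gcd of others (without N[3]) = 1
New gcd for candidate v: gcd(1, v). Preserves old gcd iff gcd(1, v) = 1.
  Option A: v=73, gcd(1,73)=1 -> preserves
  Option B: v=72, gcd(1,72)=1 -> preserves
  Option C: v=7, gcd(1,7)=1 -> preserves
  Option D: v=6, gcd(1,6)=1 -> preserves
  Option E: v=17, gcd(1,17)=1 -> preserves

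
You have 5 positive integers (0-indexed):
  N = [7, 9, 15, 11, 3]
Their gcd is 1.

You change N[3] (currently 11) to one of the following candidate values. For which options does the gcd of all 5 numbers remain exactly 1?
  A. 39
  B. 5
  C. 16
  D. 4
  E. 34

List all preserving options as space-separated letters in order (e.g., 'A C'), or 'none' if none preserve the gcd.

Old gcd = 1; gcd of others (without N[3]) = 1
New gcd for candidate v: gcd(1, v). Preserves old gcd iff gcd(1, v) = 1.
  Option A: v=39, gcd(1,39)=1 -> preserves
  Option B: v=5, gcd(1,5)=1 -> preserves
  Option C: v=16, gcd(1,16)=1 -> preserves
  Option D: v=4, gcd(1,4)=1 -> preserves
  Option E: v=34, gcd(1,34)=1 -> preserves

Answer: A B C D E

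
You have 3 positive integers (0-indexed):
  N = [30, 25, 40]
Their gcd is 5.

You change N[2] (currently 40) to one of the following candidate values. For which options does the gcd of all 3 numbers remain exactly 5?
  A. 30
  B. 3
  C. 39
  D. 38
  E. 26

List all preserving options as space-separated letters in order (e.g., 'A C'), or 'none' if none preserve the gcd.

Old gcd = 5; gcd of others (without N[2]) = 5
New gcd for candidate v: gcd(5, v). Preserves old gcd iff gcd(5, v) = 5.
  Option A: v=30, gcd(5,30)=5 -> preserves
  Option B: v=3, gcd(5,3)=1 -> changes
  Option C: v=39, gcd(5,39)=1 -> changes
  Option D: v=38, gcd(5,38)=1 -> changes
  Option E: v=26, gcd(5,26)=1 -> changes

Answer: A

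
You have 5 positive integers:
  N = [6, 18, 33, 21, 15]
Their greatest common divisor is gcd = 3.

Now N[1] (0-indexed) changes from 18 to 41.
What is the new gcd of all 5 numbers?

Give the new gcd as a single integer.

Answer: 1

Derivation:
Numbers: [6, 18, 33, 21, 15], gcd = 3
Change: index 1, 18 -> 41
gcd of the OTHER numbers (without index 1): gcd([6, 33, 21, 15]) = 3
New gcd = gcd(g_others, new_val) = gcd(3, 41) = 1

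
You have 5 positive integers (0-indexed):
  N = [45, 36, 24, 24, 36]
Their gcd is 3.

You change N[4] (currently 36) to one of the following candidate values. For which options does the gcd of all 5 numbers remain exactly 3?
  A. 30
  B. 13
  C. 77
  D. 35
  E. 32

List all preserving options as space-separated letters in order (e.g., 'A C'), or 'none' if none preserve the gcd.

Answer: A

Derivation:
Old gcd = 3; gcd of others (without N[4]) = 3
New gcd for candidate v: gcd(3, v). Preserves old gcd iff gcd(3, v) = 3.
  Option A: v=30, gcd(3,30)=3 -> preserves
  Option B: v=13, gcd(3,13)=1 -> changes
  Option C: v=77, gcd(3,77)=1 -> changes
  Option D: v=35, gcd(3,35)=1 -> changes
  Option E: v=32, gcd(3,32)=1 -> changes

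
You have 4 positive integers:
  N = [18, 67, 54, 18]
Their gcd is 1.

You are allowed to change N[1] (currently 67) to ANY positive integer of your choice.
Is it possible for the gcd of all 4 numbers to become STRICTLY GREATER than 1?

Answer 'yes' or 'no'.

Current gcd = 1
gcd of all OTHER numbers (without N[1]=67): gcd([18, 54, 18]) = 18
The new gcd after any change is gcd(18, new_value).
This can be at most 18.
Since 18 > old gcd 1, the gcd CAN increase (e.g., set N[1] = 18).

Answer: yes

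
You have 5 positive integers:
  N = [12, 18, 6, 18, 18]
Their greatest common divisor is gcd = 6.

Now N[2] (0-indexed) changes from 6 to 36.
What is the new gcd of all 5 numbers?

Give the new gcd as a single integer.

Answer: 6

Derivation:
Numbers: [12, 18, 6, 18, 18], gcd = 6
Change: index 2, 6 -> 36
gcd of the OTHER numbers (without index 2): gcd([12, 18, 18, 18]) = 6
New gcd = gcd(g_others, new_val) = gcd(6, 36) = 6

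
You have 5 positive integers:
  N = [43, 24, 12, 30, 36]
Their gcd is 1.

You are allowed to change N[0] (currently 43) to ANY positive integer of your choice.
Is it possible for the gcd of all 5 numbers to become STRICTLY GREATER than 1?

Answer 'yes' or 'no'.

Current gcd = 1
gcd of all OTHER numbers (without N[0]=43): gcd([24, 12, 30, 36]) = 6
The new gcd after any change is gcd(6, new_value).
This can be at most 6.
Since 6 > old gcd 1, the gcd CAN increase (e.g., set N[0] = 6).

Answer: yes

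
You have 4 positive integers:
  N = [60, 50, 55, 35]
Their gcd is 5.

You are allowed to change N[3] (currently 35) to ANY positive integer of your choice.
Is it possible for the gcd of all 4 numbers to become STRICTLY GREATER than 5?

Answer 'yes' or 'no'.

Answer: no

Derivation:
Current gcd = 5
gcd of all OTHER numbers (without N[3]=35): gcd([60, 50, 55]) = 5
The new gcd after any change is gcd(5, new_value).
This can be at most 5.
Since 5 = old gcd 5, the gcd can only stay the same or decrease.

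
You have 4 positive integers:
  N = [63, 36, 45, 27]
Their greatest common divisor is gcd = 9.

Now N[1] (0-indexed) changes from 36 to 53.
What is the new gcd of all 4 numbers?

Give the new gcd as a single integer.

Numbers: [63, 36, 45, 27], gcd = 9
Change: index 1, 36 -> 53
gcd of the OTHER numbers (without index 1): gcd([63, 45, 27]) = 9
New gcd = gcd(g_others, new_val) = gcd(9, 53) = 1

Answer: 1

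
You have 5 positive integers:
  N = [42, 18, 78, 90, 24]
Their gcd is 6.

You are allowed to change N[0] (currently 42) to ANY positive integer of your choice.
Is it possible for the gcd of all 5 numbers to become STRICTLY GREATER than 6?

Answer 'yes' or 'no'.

Current gcd = 6
gcd of all OTHER numbers (without N[0]=42): gcd([18, 78, 90, 24]) = 6
The new gcd after any change is gcd(6, new_value).
This can be at most 6.
Since 6 = old gcd 6, the gcd can only stay the same or decrease.

Answer: no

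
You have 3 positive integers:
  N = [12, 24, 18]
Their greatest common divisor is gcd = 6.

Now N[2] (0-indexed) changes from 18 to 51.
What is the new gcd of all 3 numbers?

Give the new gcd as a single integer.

Answer: 3

Derivation:
Numbers: [12, 24, 18], gcd = 6
Change: index 2, 18 -> 51
gcd of the OTHER numbers (without index 2): gcd([12, 24]) = 12
New gcd = gcd(g_others, new_val) = gcd(12, 51) = 3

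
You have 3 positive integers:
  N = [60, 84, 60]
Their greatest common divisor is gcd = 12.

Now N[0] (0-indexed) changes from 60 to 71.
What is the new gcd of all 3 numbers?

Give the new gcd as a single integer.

Answer: 1

Derivation:
Numbers: [60, 84, 60], gcd = 12
Change: index 0, 60 -> 71
gcd of the OTHER numbers (without index 0): gcd([84, 60]) = 12
New gcd = gcd(g_others, new_val) = gcd(12, 71) = 1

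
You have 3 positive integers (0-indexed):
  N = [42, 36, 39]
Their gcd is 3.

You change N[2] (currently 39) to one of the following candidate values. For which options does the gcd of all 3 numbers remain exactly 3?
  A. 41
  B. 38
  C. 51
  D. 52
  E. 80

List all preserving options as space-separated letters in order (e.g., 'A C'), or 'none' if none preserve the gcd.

Answer: C

Derivation:
Old gcd = 3; gcd of others (without N[2]) = 6
New gcd for candidate v: gcd(6, v). Preserves old gcd iff gcd(6, v) = 3.
  Option A: v=41, gcd(6,41)=1 -> changes
  Option B: v=38, gcd(6,38)=2 -> changes
  Option C: v=51, gcd(6,51)=3 -> preserves
  Option D: v=52, gcd(6,52)=2 -> changes
  Option E: v=80, gcd(6,80)=2 -> changes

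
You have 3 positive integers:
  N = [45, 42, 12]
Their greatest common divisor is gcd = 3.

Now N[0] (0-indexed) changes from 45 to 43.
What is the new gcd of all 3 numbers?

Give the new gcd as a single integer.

Numbers: [45, 42, 12], gcd = 3
Change: index 0, 45 -> 43
gcd of the OTHER numbers (without index 0): gcd([42, 12]) = 6
New gcd = gcd(g_others, new_val) = gcd(6, 43) = 1

Answer: 1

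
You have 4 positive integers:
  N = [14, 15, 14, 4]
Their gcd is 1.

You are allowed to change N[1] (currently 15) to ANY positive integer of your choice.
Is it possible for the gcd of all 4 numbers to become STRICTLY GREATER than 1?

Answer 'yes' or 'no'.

Current gcd = 1
gcd of all OTHER numbers (without N[1]=15): gcd([14, 14, 4]) = 2
The new gcd after any change is gcd(2, new_value).
This can be at most 2.
Since 2 > old gcd 1, the gcd CAN increase (e.g., set N[1] = 2).

Answer: yes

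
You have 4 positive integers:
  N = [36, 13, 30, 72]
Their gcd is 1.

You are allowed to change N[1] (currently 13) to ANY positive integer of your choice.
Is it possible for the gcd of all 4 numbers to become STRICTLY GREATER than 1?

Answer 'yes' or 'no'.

Answer: yes

Derivation:
Current gcd = 1
gcd of all OTHER numbers (without N[1]=13): gcd([36, 30, 72]) = 6
The new gcd after any change is gcd(6, new_value).
This can be at most 6.
Since 6 > old gcd 1, the gcd CAN increase (e.g., set N[1] = 6).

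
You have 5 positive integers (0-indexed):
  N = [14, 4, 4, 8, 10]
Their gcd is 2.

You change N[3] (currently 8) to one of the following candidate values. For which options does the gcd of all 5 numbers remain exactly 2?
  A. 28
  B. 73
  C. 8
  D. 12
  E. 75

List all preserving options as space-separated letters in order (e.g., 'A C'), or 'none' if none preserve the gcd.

Old gcd = 2; gcd of others (without N[3]) = 2
New gcd for candidate v: gcd(2, v). Preserves old gcd iff gcd(2, v) = 2.
  Option A: v=28, gcd(2,28)=2 -> preserves
  Option B: v=73, gcd(2,73)=1 -> changes
  Option C: v=8, gcd(2,8)=2 -> preserves
  Option D: v=12, gcd(2,12)=2 -> preserves
  Option E: v=75, gcd(2,75)=1 -> changes

Answer: A C D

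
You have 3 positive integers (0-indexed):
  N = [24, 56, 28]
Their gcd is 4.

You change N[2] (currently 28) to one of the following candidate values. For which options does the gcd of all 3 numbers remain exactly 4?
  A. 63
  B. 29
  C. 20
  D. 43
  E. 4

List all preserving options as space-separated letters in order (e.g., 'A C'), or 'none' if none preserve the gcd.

Answer: C E

Derivation:
Old gcd = 4; gcd of others (without N[2]) = 8
New gcd for candidate v: gcd(8, v). Preserves old gcd iff gcd(8, v) = 4.
  Option A: v=63, gcd(8,63)=1 -> changes
  Option B: v=29, gcd(8,29)=1 -> changes
  Option C: v=20, gcd(8,20)=4 -> preserves
  Option D: v=43, gcd(8,43)=1 -> changes
  Option E: v=4, gcd(8,4)=4 -> preserves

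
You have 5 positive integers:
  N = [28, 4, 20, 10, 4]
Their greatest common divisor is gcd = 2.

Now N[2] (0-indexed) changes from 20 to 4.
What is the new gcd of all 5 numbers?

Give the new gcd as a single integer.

Answer: 2

Derivation:
Numbers: [28, 4, 20, 10, 4], gcd = 2
Change: index 2, 20 -> 4
gcd of the OTHER numbers (without index 2): gcd([28, 4, 10, 4]) = 2
New gcd = gcd(g_others, new_val) = gcd(2, 4) = 2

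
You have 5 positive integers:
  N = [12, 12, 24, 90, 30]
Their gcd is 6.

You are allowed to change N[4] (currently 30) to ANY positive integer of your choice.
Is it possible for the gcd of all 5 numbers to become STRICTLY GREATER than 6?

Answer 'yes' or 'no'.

Current gcd = 6
gcd of all OTHER numbers (without N[4]=30): gcd([12, 12, 24, 90]) = 6
The new gcd after any change is gcd(6, new_value).
This can be at most 6.
Since 6 = old gcd 6, the gcd can only stay the same or decrease.

Answer: no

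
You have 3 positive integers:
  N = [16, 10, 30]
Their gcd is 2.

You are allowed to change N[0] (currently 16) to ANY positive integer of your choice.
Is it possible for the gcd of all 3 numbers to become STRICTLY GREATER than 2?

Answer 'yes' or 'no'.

Answer: yes

Derivation:
Current gcd = 2
gcd of all OTHER numbers (without N[0]=16): gcd([10, 30]) = 10
The new gcd after any change is gcd(10, new_value).
This can be at most 10.
Since 10 > old gcd 2, the gcd CAN increase (e.g., set N[0] = 10).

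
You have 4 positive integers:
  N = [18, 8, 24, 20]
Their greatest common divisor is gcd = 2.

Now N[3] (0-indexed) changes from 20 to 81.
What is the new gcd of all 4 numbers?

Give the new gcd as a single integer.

Answer: 1

Derivation:
Numbers: [18, 8, 24, 20], gcd = 2
Change: index 3, 20 -> 81
gcd of the OTHER numbers (without index 3): gcd([18, 8, 24]) = 2
New gcd = gcd(g_others, new_val) = gcd(2, 81) = 1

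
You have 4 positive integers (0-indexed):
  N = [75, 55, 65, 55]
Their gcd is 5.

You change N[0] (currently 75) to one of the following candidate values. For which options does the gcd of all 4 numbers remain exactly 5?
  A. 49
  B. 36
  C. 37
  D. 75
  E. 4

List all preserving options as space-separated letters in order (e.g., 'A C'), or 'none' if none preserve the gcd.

Old gcd = 5; gcd of others (without N[0]) = 5
New gcd for candidate v: gcd(5, v). Preserves old gcd iff gcd(5, v) = 5.
  Option A: v=49, gcd(5,49)=1 -> changes
  Option B: v=36, gcd(5,36)=1 -> changes
  Option C: v=37, gcd(5,37)=1 -> changes
  Option D: v=75, gcd(5,75)=5 -> preserves
  Option E: v=4, gcd(5,4)=1 -> changes

Answer: D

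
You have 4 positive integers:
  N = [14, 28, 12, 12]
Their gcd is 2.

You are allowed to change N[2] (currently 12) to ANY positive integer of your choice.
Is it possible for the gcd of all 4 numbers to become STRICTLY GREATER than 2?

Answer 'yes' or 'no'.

Current gcd = 2
gcd of all OTHER numbers (without N[2]=12): gcd([14, 28, 12]) = 2
The new gcd after any change is gcd(2, new_value).
This can be at most 2.
Since 2 = old gcd 2, the gcd can only stay the same or decrease.

Answer: no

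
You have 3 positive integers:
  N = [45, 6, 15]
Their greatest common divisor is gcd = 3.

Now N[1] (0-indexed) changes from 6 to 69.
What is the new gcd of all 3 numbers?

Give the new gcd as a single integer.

Numbers: [45, 6, 15], gcd = 3
Change: index 1, 6 -> 69
gcd of the OTHER numbers (without index 1): gcd([45, 15]) = 15
New gcd = gcd(g_others, new_val) = gcd(15, 69) = 3

Answer: 3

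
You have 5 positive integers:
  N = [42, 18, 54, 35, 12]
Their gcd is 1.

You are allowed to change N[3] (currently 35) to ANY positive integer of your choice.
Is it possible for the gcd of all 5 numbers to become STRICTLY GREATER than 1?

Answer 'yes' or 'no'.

Current gcd = 1
gcd of all OTHER numbers (without N[3]=35): gcd([42, 18, 54, 12]) = 6
The new gcd after any change is gcd(6, new_value).
This can be at most 6.
Since 6 > old gcd 1, the gcd CAN increase (e.g., set N[3] = 6).

Answer: yes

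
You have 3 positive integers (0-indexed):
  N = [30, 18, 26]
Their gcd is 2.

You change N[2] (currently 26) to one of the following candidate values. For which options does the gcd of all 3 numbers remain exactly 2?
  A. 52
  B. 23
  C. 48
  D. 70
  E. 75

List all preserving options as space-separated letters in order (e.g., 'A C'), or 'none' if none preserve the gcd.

Answer: A D

Derivation:
Old gcd = 2; gcd of others (without N[2]) = 6
New gcd for candidate v: gcd(6, v). Preserves old gcd iff gcd(6, v) = 2.
  Option A: v=52, gcd(6,52)=2 -> preserves
  Option B: v=23, gcd(6,23)=1 -> changes
  Option C: v=48, gcd(6,48)=6 -> changes
  Option D: v=70, gcd(6,70)=2 -> preserves
  Option E: v=75, gcd(6,75)=3 -> changes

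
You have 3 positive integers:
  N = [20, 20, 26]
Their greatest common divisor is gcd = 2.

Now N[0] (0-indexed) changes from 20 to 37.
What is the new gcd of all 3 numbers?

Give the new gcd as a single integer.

Answer: 1

Derivation:
Numbers: [20, 20, 26], gcd = 2
Change: index 0, 20 -> 37
gcd of the OTHER numbers (without index 0): gcd([20, 26]) = 2
New gcd = gcd(g_others, new_val) = gcd(2, 37) = 1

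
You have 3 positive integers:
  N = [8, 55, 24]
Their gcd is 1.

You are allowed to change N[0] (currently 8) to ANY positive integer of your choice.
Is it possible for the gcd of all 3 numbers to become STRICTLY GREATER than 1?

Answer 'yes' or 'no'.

Answer: no

Derivation:
Current gcd = 1
gcd of all OTHER numbers (without N[0]=8): gcd([55, 24]) = 1
The new gcd after any change is gcd(1, new_value).
This can be at most 1.
Since 1 = old gcd 1, the gcd can only stay the same or decrease.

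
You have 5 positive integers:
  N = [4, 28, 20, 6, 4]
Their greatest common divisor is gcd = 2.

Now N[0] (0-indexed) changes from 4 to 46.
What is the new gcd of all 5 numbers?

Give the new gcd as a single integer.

Answer: 2

Derivation:
Numbers: [4, 28, 20, 6, 4], gcd = 2
Change: index 0, 4 -> 46
gcd of the OTHER numbers (without index 0): gcd([28, 20, 6, 4]) = 2
New gcd = gcd(g_others, new_val) = gcd(2, 46) = 2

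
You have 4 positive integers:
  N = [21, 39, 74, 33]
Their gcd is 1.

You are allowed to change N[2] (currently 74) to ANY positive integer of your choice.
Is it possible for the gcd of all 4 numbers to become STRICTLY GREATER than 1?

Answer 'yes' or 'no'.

Answer: yes

Derivation:
Current gcd = 1
gcd of all OTHER numbers (without N[2]=74): gcd([21, 39, 33]) = 3
The new gcd after any change is gcd(3, new_value).
This can be at most 3.
Since 3 > old gcd 1, the gcd CAN increase (e.g., set N[2] = 3).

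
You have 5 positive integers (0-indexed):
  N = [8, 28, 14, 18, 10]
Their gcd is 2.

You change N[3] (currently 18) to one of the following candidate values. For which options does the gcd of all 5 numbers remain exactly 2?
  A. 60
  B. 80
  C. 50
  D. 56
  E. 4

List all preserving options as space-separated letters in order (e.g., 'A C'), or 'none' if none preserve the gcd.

Answer: A B C D E

Derivation:
Old gcd = 2; gcd of others (without N[3]) = 2
New gcd for candidate v: gcd(2, v). Preserves old gcd iff gcd(2, v) = 2.
  Option A: v=60, gcd(2,60)=2 -> preserves
  Option B: v=80, gcd(2,80)=2 -> preserves
  Option C: v=50, gcd(2,50)=2 -> preserves
  Option D: v=56, gcd(2,56)=2 -> preserves
  Option E: v=4, gcd(2,4)=2 -> preserves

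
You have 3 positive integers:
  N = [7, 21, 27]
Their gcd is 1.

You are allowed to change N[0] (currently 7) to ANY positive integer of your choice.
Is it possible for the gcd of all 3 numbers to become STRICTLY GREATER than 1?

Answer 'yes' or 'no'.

Answer: yes

Derivation:
Current gcd = 1
gcd of all OTHER numbers (without N[0]=7): gcd([21, 27]) = 3
The new gcd after any change is gcd(3, new_value).
This can be at most 3.
Since 3 > old gcd 1, the gcd CAN increase (e.g., set N[0] = 3).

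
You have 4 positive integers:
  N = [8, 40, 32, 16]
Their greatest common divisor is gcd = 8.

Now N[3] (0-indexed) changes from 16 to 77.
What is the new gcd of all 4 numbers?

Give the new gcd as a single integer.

Answer: 1

Derivation:
Numbers: [8, 40, 32, 16], gcd = 8
Change: index 3, 16 -> 77
gcd of the OTHER numbers (without index 3): gcd([8, 40, 32]) = 8
New gcd = gcd(g_others, new_val) = gcd(8, 77) = 1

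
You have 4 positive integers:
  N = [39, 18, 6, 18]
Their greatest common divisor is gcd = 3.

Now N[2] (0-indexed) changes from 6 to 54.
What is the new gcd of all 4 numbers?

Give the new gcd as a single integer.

Answer: 3

Derivation:
Numbers: [39, 18, 6, 18], gcd = 3
Change: index 2, 6 -> 54
gcd of the OTHER numbers (without index 2): gcd([39, 18, 18]) = 3
New gcd = gcd(g_others, new_val) = gcd(3, 54) = 3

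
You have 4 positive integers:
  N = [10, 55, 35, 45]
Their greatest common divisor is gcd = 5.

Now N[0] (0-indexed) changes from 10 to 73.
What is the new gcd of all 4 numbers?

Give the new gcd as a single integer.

Answer: 1

Derivation:
Numbers: [10, 55, 35, 45], gcd = 5
Change: index 0, 10 -> 73
gcd of the OTHER numbers (without index 0): gcd([55, 35, 45]) = 5
New gcd = gcd(g_others, new_val) = gcd(5, 73) = 1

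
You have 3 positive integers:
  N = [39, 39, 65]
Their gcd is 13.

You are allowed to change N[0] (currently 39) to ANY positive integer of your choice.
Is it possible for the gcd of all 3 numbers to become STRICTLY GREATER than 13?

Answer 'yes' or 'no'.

Current gcd = 13
gcd of all OTHER numbers (without N[0]=39): gcd([39, 65]) = 13
The new gcd after any change is gcd(13, new_value).
This can be at most 13.
Since 13 = old gcd 13, the gcd can only stay the same or decrease.

Answer: no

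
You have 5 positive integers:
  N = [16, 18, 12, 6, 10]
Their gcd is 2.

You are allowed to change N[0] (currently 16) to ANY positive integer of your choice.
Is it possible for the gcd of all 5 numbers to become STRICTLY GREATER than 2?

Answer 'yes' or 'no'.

Current gcd = 2
gcd of all OTHER numbers (without N[0]=16): gcd([18, 12, 6, 10]) = 2
The new gcd after any change is gcd(2, new_value).
This can be at most 2.
Since 2 = old gcd 2, the gcd can only stay the same or decrease.

Answer: no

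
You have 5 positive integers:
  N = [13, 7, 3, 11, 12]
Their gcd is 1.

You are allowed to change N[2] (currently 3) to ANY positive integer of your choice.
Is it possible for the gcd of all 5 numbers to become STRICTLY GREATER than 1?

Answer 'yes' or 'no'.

Current gcd = 1
gcd of all OTHER numbers (without N[2]=3): gcd([13, 7, 11, 12]) = 1
The new gcd after any change is gcd(1, new_value).
This can be at most 1.
Since 1 = old gcd 1, the gcd can only stay the same or decrease.

Answer: no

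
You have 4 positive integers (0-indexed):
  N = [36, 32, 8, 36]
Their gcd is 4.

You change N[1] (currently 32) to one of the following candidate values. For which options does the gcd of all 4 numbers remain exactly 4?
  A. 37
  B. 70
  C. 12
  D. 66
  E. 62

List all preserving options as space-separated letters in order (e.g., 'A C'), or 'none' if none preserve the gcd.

Old gcd = 4; gcd of others (without N[1]) = 4
New gcd for candidate v: gcd(4, v). Preserves old gcd iff gcd(4, v) = 4.
  Option A: v=37, gcd(4,37)=1 -> changes
  Option B: v=70, gcd(4,70)=2 -> changes
  Option C: v=12, gcd(4,12)=4 -> preserves
  Option D: v=66, gcd(4,66)=2 -> changes
  Option E: v=62, gcd(4,62)=2 -> changes

Answer: C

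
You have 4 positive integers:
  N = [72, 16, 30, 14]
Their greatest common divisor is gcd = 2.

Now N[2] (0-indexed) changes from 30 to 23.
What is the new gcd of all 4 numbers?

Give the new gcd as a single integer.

Answer: 1

Derivation:
Numbers: [72, 16, 30, 14], gcd = 2
Change: index 2, 30 -> 23
gcd of the OTHER numbers (without index 2): gcd([72, 16, 14]) = 2
New gcd = gcd(g_others, new_val) = gcd(2, 23) = 1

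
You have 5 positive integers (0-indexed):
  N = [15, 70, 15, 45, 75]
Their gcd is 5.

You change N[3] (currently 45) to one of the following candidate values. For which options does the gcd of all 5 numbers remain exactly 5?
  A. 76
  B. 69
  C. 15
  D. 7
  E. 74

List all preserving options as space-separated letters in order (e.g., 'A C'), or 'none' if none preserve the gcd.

Old gcd = 5; gcd of others (without N[3]) = 5
New gcd for candidate v: gcd(5, v). Preserves old gcd iff gcd(5, v) = 5.
  Option A: v=76, gcd(5,76)=1 -> changes
  Option B: v=69, gcd(5,69)=1 -> changes
  Option C: v=15, gcd(5,15)=5 -> preserves
  Option D: v=7, gcd(5,7)=1 -> changes
  Option E: v=74, gcd(5,74)=1 -> changes

Answer: C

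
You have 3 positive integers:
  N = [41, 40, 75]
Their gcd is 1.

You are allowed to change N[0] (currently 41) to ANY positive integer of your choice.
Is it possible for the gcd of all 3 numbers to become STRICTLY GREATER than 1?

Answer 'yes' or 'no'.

Answer: yes

Derivation:
Current gcd = 1
gcd of all OTHER numbers (without N[0]=41): gcd([40, 75]) = 5
The new gcd after any change is gcd(5, new_value).
This can be at most 5.
Since 5 > old gcd 1, the gcd CAN increase (e.g., set N[0] = 5).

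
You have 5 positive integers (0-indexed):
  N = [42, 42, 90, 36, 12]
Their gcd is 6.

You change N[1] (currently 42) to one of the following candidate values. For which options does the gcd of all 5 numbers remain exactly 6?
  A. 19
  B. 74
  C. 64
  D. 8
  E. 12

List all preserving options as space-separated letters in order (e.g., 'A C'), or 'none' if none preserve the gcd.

Old gcd = 6; gcd of others (without N[1]) = 6
New gcd for candidate v: gcd(6, v). Preserves old gcd iff gcd(6, v) = 6.
  Option A: v=19, gcd(6,19)=1 -> changes
  Option B: v=74, gcd(6,74)=2 -> changes
  Option C: v=64, gcd(6,64)=2 -> changes
  Option D: v=8, gcd(6,8)=2 -> changes
  Option E: v=12, gcd(6,12)=6 -> preserves

Answer: E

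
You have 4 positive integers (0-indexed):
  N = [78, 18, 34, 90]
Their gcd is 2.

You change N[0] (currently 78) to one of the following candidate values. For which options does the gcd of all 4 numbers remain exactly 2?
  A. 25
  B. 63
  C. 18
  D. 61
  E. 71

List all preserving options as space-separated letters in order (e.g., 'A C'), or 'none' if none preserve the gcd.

Answer: C

Derivation:
Old gcd = 2; gcd of others (without N[0]) = 2
New gcd for candidate v: gcd(2, v). Preserves old gcd iff gcd(2, v) = 2.
  Option A: v=25, gcd(2,25)=1 -> changes
  Option B: v=63, gcd(2,63)=1 -> changes
  Option C: v=18, gcd(2,18)=2 -> preserves
  Option D: v=61, gcd(2,61)=1 -> changes
  Option E: v=71, gcd(2,71)=1 -> changes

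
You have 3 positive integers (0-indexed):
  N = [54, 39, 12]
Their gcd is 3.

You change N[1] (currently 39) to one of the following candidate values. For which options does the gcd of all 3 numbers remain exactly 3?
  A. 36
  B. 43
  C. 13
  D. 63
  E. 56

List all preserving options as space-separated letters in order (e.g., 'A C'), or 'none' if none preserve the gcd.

Answer: D

Derivation:
Old gcd = 3; gcd of others (without N[1]) = 6
New gcd for candidate v: gcd(6, v). Preserves old gcd iff gcd(6, v) = 3.
  Option A: v=36, gcd(6,36)=6 -> changes
  Option B: v=43, gcd(6,43)=1 -> changes
  Option C: v=13, gcd(6,13)=1 -> changes
  Option D: v=63, gcd(6,63)=3 -> preserves
  Option E: v=56, gcd(6,56)=2 -> changes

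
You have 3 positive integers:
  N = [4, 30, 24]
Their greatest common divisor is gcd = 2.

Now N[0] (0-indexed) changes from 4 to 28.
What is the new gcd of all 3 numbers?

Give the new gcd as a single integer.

Answer: 2

Derivation:
Numbers: [4, 30, 24], gcd = 2
Change: index 0, 4 -> 28
gcd of the OTHER numbers (without index 0): gcd([30, 24]) = 6
New gcd = gcd(g_others, new_val) = gcd(6, 28) = 2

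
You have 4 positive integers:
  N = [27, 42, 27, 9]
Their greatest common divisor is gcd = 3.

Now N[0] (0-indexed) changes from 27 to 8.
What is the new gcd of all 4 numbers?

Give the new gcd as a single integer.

Numbers: [27, 42, 27, 9], gcd = 3
Change: index 0, 27 -> 8
gcd of the OTHER numbers (without index 0): gcd([42, 27, 9]) = 3
New gcd = gcd(g_others, new_val) = gcd(3, 8) = 1

Answer: 1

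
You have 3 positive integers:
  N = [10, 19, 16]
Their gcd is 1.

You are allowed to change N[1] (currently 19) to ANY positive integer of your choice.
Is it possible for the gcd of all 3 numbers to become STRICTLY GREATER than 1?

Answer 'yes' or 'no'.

Answer: yes

Derivation:
Current gcd = 1
gcd of all OTHER numbers (without N[1]=19): gcd([10, 16]) = 2
The new gcd after any change is gcd(2, new_value).
This can be at most 2.
Since 2 > old gcd 1, the gcd CAN increase (e.g., set N[1] = 2).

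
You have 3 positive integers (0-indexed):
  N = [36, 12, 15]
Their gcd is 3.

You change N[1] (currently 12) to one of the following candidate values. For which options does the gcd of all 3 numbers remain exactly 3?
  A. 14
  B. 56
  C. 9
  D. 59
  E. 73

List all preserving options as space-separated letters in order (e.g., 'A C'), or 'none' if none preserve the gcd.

Old gcd = 3; gcd of others (without N[1]) = 3
New gcd for candidate v: gcd(3, v). Preserves old gcd iff gcd(3, v) = 3.
  Option A: v=14, gcd(3,14)=1 -> changes
  Option B: v=56, gcd(3,56)=1 -> changes
  Option C: v=9, gcd(3,9)=3 -> preserves
  Option D: v=59, gcd(3,59)=1 -> changes
  Option E: v=73, gcd(3,73)=1 -> changes

Answer: C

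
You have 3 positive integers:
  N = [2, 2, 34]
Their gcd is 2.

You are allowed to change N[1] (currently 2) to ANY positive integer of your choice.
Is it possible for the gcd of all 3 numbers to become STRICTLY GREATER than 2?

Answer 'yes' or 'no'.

Current gcd = 2
gcd of all OTHER numbers (without N[1]=2): gcd([2, 34]) = 2
The new gcd after any change is gcd(2, new_value).
This can be at most 2.
Since 2 = old gcd 2, the gcd can only stay the same or decrease.

Answer: no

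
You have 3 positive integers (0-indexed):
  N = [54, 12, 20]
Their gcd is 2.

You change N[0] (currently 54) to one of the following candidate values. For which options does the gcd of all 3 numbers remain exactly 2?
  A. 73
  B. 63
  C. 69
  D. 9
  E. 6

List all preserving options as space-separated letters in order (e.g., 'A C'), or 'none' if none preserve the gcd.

Answer: E

Derivation:
Old gcd = 2; gcd of others (without N[0]) = 4
New gcd for candidate v: gcd(4, v). Preserves old gcd iff gcd(4, v) = 2.
  Option A: v=73, gcd(4,73)=1 -> changes
  Option B: v=63, gcd(4,63)=1 -> changes
  Option C: v=69, gcd(4,69)=1 -> changes
  Option D: v=9, gcd(4,9)=1 -> changes
  Option E: v=6, gcd(4,6)=2 -> preserves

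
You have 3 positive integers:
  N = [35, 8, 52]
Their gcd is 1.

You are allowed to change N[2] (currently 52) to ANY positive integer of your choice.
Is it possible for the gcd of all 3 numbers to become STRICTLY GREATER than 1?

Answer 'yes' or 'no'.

Current gcd = 1
gcd of all OTHER numbers (without N[2]=52): gcd([35, 8]) = 1
The new gcd after any change is gcd(1, new_value).
This can be at most 1.
Since 1 = old gcd 1, the gcd can only stay the same or decrease.

Answer: no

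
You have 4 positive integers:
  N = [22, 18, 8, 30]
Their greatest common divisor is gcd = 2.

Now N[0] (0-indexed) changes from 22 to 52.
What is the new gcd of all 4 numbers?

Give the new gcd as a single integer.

Numbers: [22, 18, 8, 30], gcd = 2
Change: index 0, 22 -> 52
gcd of the OTHER numbers (without index 0): gcd([18, 8, 30]) = 2
New gcd = gcd(g_others, new_val) = gcd(2, 52) = 2

Answer: 2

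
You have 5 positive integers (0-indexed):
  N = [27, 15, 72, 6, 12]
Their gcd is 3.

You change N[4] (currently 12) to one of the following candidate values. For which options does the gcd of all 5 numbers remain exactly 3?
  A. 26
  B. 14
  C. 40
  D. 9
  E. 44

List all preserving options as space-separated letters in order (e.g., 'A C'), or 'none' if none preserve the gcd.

Old gcd = 3; gcd of others (without N[4]) = 3
New gcd for candidate v: gcd(3, v). Preserves old gcd iff gcd(3, v) = 3.
  Option A: v=26, gcd(3,26)=1 -> changes
  Option B: v=14, gcd(3,14)=1 -> changes
  Option C: v=40, gcd(3,40)=1 -> changes
  Option D: v=9, gcd(3,9)=3 -> preserves
  Option E: v=44, gcd(3,44)=1 -> changes

Answer: D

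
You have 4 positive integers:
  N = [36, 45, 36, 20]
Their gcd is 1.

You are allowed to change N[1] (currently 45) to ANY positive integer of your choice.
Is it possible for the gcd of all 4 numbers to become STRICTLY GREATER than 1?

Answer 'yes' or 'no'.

Answer: yes

Derivation:
Current gcd = 1
gcd of all OTHER numbers (without N[1]=45): gcd([36, 36, 20]) = 4
The new gcd after any change is gcd(4, new_value).
This can be at most 4.
Since 4 > old gcd 1, the gcd CAN increase (e.g., set N[1] = 4).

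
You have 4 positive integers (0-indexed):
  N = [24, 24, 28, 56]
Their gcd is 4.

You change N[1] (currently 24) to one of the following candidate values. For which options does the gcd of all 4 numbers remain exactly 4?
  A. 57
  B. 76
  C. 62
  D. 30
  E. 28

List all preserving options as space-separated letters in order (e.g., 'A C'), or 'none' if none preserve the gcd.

Old gcd = 4; gcd of others (without N[1]) = 4
New gcd for candidate v: gcd(4, v). Preserves old gcd iff gcd(4, v) = 4.
  Option A: v=57, gcd(4,57)=1 -> changes
  Option B: v=76, gcd(4,76)=4 -> preserves
  Option C: v=62, gcd(4,62)=2 -> changes
  Option D: v=30, gcd(4,30)=2 -> changes
  Option E: v=28, gcd(4,28)=4 -> preserves

Answer: B E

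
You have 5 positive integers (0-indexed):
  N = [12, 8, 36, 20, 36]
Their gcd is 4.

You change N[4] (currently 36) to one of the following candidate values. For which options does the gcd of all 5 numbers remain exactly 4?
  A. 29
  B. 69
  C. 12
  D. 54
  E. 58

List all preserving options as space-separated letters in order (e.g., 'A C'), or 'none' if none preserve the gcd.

Answer: C

Derivation:
Old gcd = 4; gcd of others (without N[4]) = 4
New gcd for candidate v: gcd(4, v). Preserves old gcd iff gcd(4, v) = 4.
  Option A: v=29, gcd(4,29)=1 -> changes
  Option B: v=69, gcd(4,69)=1 -> changes
  Option C: v=12, gcd(4,12)=4 -> preserves
  Option D: v=54, gcd(4,54)=2 -> changes
  Option E: v=58, gcd(4,58)=2 -> changes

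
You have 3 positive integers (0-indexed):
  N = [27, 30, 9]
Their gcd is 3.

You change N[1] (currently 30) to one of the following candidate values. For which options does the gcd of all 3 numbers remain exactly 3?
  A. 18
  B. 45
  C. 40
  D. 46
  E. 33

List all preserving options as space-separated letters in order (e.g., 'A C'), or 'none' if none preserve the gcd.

Answer: E

Derivation:
Old gcd = 3; gcd of others (without N[1]) = 9
New gcd for candidate v: gcd(9, v). Preserves old gcd iff gcd(9, v) = 3.
  Option A: v=18, gcd(9,18)=9 -> changes
  Option B: v=45, gcd(9,45)=9 -> changes
  Option C: v=40, gcd(9,40)=1 -> changes
  Option D: v=46, gcd(9,46)=1 -> changes
  Option E: v=33, gcd(9,33)=3 -> preserves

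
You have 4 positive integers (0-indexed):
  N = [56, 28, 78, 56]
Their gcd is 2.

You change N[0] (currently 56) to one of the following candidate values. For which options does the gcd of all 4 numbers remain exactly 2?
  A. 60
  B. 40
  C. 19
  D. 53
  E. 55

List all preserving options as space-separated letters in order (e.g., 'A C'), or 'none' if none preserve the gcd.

Old gcd = 2; gcd of others (without N[0]) = 2
New gcd for candidate v: gcd(2, v). Preserves old gcd iff gcd(2, v) = 2.
  Option A: v=60, gcd(2,60)=2 -> preserves
  Option B: v=40, gcd(2,40)=2 -> preserves
  Option C: v=19, gcd(2,19)=1 -> changes
  Option D: v=53, gcd(2,53)=1 -> changes
  Option E: v=55, gcd(2,55)=1 -> changes

Answer: A B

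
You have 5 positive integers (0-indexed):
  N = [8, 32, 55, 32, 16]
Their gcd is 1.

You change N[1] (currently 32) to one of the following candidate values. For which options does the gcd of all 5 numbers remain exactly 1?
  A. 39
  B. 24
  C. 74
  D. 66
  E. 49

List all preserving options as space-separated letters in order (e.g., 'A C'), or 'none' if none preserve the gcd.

Answer: A B C D E

Derivation:
Old gcd = 1; gcd of others (without N[1]) = 1
New gcd for candidate v: gcd(1, v). Preserves old gcd iff gcd(1, v) = 1.
  Option A: v=39, gcd(1,39)=1 -> preserves
  Option B: v=24, gcd(1,24)=1 -> preserves
  Option C: v=74, gcd(1,74)=1 -> preserves
  Option D: v=66, gcd(1,66)=1 -> preserves
  Option E: v=49, gcd(1,49)=1 -> preserves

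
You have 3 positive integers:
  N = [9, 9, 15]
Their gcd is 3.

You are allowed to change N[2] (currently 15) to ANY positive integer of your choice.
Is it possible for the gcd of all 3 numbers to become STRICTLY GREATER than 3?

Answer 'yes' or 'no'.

Answer: yes

Derivation:
Current gcd = 3
gcd of all OTHER numbers (without N[2]=15): gcd([9, 9]) = 9
The new gcd after any change is gcd(9, new_value).
This can be at most 9.
Since 9 > old gcd 3, the gcd CAN increase (e.g., set N[2] = 9).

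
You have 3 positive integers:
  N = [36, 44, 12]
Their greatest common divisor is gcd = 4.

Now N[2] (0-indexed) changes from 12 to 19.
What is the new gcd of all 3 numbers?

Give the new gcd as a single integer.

Numbers: [36, 44, 12], gcd = 4
Change: index 2, 12 -> 19
gcd of the OTHER numbers (without index 2): gcd([36, 44]) = 4
New gcd = gcd(g_others, new_val) = gcd(4, 19) = 1

Answer: 1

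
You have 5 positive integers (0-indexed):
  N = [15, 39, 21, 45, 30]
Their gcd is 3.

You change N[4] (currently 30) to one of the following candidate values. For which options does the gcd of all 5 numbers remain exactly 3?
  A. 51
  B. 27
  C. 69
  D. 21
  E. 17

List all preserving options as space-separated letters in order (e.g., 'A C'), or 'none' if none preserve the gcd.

Old gcd = 3; gcd of others (without N[4]) = 3
New gcd for candidate v: gcd(3, v). Preserves old gcd iff gcd(3, v) = 3.
  Option A: v=51, gcd(3,51)=3 -> preserves
  Option B: v=27, gcd(3,27)=3 -> preserves
  Option C: v=69, gcd(3,69)=3 -> preserves
  Option D: v=21, gcd(3,21)=3 -> preserves
  Option E: v=17, gcd(3,17)=1 -> changes

Answer: A B C D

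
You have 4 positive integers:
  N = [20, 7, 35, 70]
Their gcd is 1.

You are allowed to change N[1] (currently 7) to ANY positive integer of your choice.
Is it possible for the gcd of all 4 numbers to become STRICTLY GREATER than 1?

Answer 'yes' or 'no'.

Current gcd = 1
gcd of all OTHER numbers (without N[1]=7): gcd([20, 35, 70]) = 5
The new gcd after any change is gcd(5, new_value).
This can be at most 5.
Since 5 > old gcd 1, the gcd CAN increase (e.g., set N[1] = 5).

Answer: yes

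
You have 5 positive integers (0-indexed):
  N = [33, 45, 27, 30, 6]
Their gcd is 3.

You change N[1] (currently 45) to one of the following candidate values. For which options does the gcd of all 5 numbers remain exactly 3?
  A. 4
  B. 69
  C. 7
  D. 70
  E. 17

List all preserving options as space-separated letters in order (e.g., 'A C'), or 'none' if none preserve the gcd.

Answer: B

Derivation:
Old gcd = 3; gcd of others (without N[1]) = 3
New gcd for candidate v: gcd(3, v). Preserves old gcd iff gcd(3, v) = 3.
  Option A: v=4, gcd(3,4)=1 -> changes
  Option B: v=69, gcd(3,69)=3 -> preserves
  Option C: v=7, gcd(3,7)=1 -> changes
  Option D: v=70, gcd(3,70)=1 -> changes
  Option E: v=17, gcd(3,17)=1 -> changes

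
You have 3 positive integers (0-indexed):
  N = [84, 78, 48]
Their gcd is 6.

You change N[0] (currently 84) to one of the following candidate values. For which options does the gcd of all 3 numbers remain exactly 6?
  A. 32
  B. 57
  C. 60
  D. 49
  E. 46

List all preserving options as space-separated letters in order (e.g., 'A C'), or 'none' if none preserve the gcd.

Answer: C

Derivation:
Old gcd = 6; gcd of others (without N[0]) = 6
New gcd for candidate v: gcd(6, v). Preserves old gcd iff gcd(6, v) = 6.
  Option A: v=32, gcd(6,32)=2 -> changes
  Option B: v=57, gcd(6,57)=3 -> changes
  Option C: v=60, gcd(6,60)=6 -> preserves
  Option D: v=49, gcd(6,49)=1 -> changes
  Option E: v=46, gcd(6,46)=2 -> changes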